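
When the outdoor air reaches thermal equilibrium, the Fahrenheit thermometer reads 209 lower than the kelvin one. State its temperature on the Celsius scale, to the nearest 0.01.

Let x be the kelvin reading; then the Fahrenheit reading is 1.8·x - 459.67.
(1.8·x - 459.67) - x = -209  ⇒  (0.8)·x = 250.67  ⇒  x = 313.3375 K.
In Celsius: 313.3375 - 273.15 = 40.19°C.

40.19°C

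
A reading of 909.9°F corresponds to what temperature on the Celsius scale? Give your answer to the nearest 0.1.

487.7°C

In Celsius: (909.9 - 32) × 5/9 = 487.7222°C.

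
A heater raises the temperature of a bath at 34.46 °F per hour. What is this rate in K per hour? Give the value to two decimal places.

19.14 K/hour

The quantity depends on a temperature interval, so only the ratio of degree sizes applies; the offset between the scales is irrelevant.
A change of 1°F is a change of 5/9 K, so 34.46 × 5/9 = 19.14.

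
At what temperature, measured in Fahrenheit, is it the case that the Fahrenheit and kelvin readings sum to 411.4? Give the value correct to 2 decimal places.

100.30°F

Let F be the Fahrenheit reading. The kelvin reading is K = 5/9·F + 255.372.
Require F + K = 411.4: (14/9)·F + 255.372 = 411.4.
F = (411.4 - 255.372) / (14/9) = 100.30.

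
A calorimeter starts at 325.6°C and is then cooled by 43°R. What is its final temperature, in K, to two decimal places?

574.86 K

The 43°R change is an interval, so only the factor 5/9 applies: -43 × 5/9 = -23.8889°C.
Final Celsius temperature: 325.6000 - 23.8889 = 301.7111°C.
In kelvin: 301.7111 + 273.15 = 574.86 K.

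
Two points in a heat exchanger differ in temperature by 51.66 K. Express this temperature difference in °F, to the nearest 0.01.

An interval of 1 K corresponds to 1.8°F.
51.66 × 1.8 = 92.99.

92.99°F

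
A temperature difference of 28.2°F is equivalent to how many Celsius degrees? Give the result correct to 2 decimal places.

An interval of 1°F corresponds to 5/9°C.
28.2 × 5/9 = 15.67.

15.67°C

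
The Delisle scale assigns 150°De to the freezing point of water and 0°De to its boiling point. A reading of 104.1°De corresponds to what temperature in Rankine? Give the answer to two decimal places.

Linear interpolation between the fixed points: C = (104.1 - 150) × 100 / (0 - 150) = 30.6000°C.
Then 30.6000 × 1.8 + 491.67 = 546.75°R.

546.75°R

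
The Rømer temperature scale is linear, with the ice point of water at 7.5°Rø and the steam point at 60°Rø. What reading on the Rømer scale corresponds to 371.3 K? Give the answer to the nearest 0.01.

59.03°Rø

First in Celsius: 371.3 - 273.15 = 98.1500°C.
Linearly onto the Rømer scale: 7.5 + (98.1500 / 100) × (60 - 7.5) = 59.03°Rø.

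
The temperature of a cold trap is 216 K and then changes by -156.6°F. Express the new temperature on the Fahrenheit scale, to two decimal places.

Initial temperature in Celsius: 216 - 273.15 = -57.1500°C.
The 156.6°F change is an interval, so only the factor 5/9 applies: -156.6 × 5/9 = -87.0000°C.
Final Celsius temperature: -57.1500 - 87.0000 = -144.1500°C.
In Fahrenheit: -144.1500 × 1.8 + 32 = -227.47°F.

-227.47°F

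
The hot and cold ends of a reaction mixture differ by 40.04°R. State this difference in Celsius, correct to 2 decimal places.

22.24°C

Only the scale ratio 5/9 matters for a change in temperature.
40.04 × 5/9 = 22.24.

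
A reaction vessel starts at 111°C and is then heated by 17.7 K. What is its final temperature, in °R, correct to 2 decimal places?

723.33°R

The 17.7 K change is an interval; Kelvin and Celsius degrees are the same size, so ΔC = +17.7°C.
Final Celsius temperature: 111.0000 + 17.7000 = 128.7000°C.
In Rankine: 128.7000 × 1.8 + 491.67 = 723.33°R.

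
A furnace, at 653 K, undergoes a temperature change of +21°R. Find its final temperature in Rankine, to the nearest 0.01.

1196.40°R

Initial temperature in Celsius: 653 - 273.15 = 379.8500°C.
The 21°R change is an interval, so only the factor 5/9 applies: +21 × 5/9 = +11.6667°C.
Final Celsius temperature: 379.8500 + 11.6667 = 391.5167°C.
In Rankine: 391.5167 × 1.8 + 491.67 = 1196.40°R.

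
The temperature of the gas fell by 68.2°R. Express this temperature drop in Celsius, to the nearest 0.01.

37.89°C

For a temperature interval the offset drops out; only the factor 5/9 applies.
68.2 × 5/9 = 37.89.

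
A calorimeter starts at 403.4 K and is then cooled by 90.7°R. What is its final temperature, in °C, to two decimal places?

Initial temperature in Celsius: 403.4 - 273.15 = 130.2500°C.
The 90.7°R change is an interval, so only the factor 5/9 applies: -90.7 × 5/9 = -50.3889°C.
Final Celsius temperature: 130.2500 - 50.3889 = 79.8611°C.

79.86°C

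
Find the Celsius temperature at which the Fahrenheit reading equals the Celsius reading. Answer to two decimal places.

Let C be the Celsius reading. The Fahrenheit reading is F = 1.8·C + 32.
Set F = C: 1.8·C + 32 = C.
(0.8)·C = -32  ⇒  C = -40.00.

-40.00°C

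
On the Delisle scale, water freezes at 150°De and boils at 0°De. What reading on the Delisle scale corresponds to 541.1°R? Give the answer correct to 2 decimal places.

First in Celsius: (541.1 - 491.67) × 5/9 = 27.4611°C.
Linearly onto the Delisle scale: 150 + (27.4611 / 100) × (0 - 150) = 108.81°De.

108.81°De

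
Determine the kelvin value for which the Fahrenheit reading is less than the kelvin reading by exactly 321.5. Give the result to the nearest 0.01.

172.71 K

Let K be the kelvin reading. The Fahrenheit reading is F = 1.8·K - 459.67.
Require F - K = -321.5: (0.8)·K - 459.67 = -321.5.
K = (-321.5 + 459.67) / (0.8) = 172.71.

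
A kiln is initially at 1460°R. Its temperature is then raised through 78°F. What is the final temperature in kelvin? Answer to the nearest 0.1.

854.4 K

Initial temperature in Celsius: (1460 - 491.67) × 5/9 = 537.9611°C.
The 78°F change is an interval, so only the factor 5/9 applies: +78 × 5/9 = +43.3333°C.
Final Celsius temperature: 537.9611 + 43.3333 = 581.2944°C.
In kelvin: 581.2944 + 273.15 = 854.4 K.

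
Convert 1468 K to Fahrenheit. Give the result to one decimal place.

In Celsius: 1468 - 273.15 = 1194.8500°C.
In Fahrenheit: 1194.8500 × 1.8 + 32 = 2182.7°F.

2182.7°F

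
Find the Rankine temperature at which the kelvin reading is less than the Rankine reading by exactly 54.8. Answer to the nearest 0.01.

123.30°R

Let R be the Rankine reading. The kelvin reading is K = 5/9·R.
Require K - R = -54.8: (-4/9)·R = -54.8.
R = (-54.8) / (-4/9) = 123.30.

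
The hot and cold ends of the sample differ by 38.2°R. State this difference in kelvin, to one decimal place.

Only the scale ratio 5/9 matters for a change in temperature.
38.2 × 5/9 = 21.2.

21.2 K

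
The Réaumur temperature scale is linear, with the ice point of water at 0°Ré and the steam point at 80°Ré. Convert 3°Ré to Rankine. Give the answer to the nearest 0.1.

Linear interpolation between the fixed points: C = (3 - 0) × 100 / (80 - 0) = 3.7500°C.
Then 3.7500 × 1.8 + 491.67 = 498.4°R.

498.4°R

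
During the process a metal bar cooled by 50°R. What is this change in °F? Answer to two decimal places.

50.00°F

Rankine and Fahrenheit degrees are the same size, so the interval is unchanged: 50.00.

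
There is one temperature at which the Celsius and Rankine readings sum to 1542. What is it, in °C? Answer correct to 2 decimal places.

375.12°C

Let C be the Celsius reading. The Rankine reading is R = 1.8·C + 491.67.
Require C + R = 1542: (2.8)·C + 491.67 = 1542.
C = (1542 - 491.67) / (2.8) = 375.12.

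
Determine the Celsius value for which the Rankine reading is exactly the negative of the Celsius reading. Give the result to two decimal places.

-175.60°C

Let C be the Celsius reading. The Rankine reading is R = 1.8·C + 491.67.
Require R = -1·C: 1.8·C + 491.67 = -1·C.
(2.8)·C = -491.67  ⇒  C = -175.60.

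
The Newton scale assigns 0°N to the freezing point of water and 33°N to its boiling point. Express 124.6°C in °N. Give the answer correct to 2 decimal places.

41.12°N

Linearly onto the Newton scale: 0 + (124.6000 / 100) × (33 - 0) = 41.12°N.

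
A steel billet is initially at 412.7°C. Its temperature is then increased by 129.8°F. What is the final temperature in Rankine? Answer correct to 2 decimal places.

1364.33°R

The 129.8°F change is an interval, so only the factor 5/9 applies: +129.8 × 5/9 = +72.1111°C.
Final Celsius temperature: 412.7000 + 72.1111 = 484.8111°C.
In Rankine: 484.8111 × 1.8 + 491.67 = 1364.33°R.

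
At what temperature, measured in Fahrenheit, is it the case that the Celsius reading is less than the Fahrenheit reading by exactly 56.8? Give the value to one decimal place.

Let F be the Fahrenheit reading. The Celsius reading is C = 5/9·F - 17.7778.
Require C - F = -56.8: (-4/9)·F - 17.7778 = -56.8.
F = (-56.8 + 17.7778) / (-4/9) = 87.8.

87.8°F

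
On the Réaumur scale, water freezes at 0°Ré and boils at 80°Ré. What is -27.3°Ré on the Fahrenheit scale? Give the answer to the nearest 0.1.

Linear interpolation between the fixed points: C = (-27.3 - 0) × 100 / (80 - 0) = -34.1250°C.
Then -34.1250 × 1.8 + 32 = -29.4°F.

-29.4°F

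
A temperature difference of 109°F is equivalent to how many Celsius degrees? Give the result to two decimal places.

60.56°C

For a temperature interval the offset drops out; only the factor 5/9 applies.
109 × 5/9 = 60.56.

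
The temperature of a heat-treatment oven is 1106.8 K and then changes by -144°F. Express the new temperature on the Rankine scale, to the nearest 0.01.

Initial temperature in Celsius: 1106.8 - 273.15 = 833.6500°C.
The 144°F change is an interval, so only the factor 5/9 applies: -144 × 5/9 = -80.0000°C.
Final Celsius temperature: 833.6500 - 80.0000 = 753.6500°C.
In Rankine: 753.6500 × 1.8 + 491.67 = 1848.24°R.

1848.24°R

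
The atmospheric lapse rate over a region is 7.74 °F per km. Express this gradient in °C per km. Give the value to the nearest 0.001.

Since only a temperature interval is involved, the additive offset between the scales drops out.
A change of 1°F is a change of 5/9°C, so 7.74 × 5/9 = 4.300.

4.300 °C/km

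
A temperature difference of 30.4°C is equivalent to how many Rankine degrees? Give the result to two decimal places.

For a temperature interval the offset drops out; only the factor 1.8 applies.
30.4 × 1.8 = 54.72.

54.72°R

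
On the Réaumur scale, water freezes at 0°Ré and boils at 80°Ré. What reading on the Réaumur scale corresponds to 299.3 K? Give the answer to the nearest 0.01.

First in Celsius: 299.3 - 273.15 = 26.1500°C.
Linearly onto the Réaumur scale: 0 + (26.1500 / 100) × (80 - 0) = 20.92°Ré.

20.92°Ré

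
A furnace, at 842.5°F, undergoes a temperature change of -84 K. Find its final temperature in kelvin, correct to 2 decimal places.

Initial temperature in Celsius: (842.5 - 32) × 5/9 = 450.2778°C.
The 84 K change is an interval; Kelvin and Celsius degrees are the same size, so ΔC = -84°C.
Final Celsius temperature: 450.2778 - 84.0000 = 366.2778°C.
In kelvin: 366.2778 + 273.15 = 639.43 K.

639.43 K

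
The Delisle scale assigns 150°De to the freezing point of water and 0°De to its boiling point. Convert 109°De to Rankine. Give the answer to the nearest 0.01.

540.87°R

Linear interpolation between the fixed points: C = (109 - 150) × 100 / (0 - 150) = 27.3333°C.
Then 27.3333 × 1.8 + 491.67 = 540.87°R.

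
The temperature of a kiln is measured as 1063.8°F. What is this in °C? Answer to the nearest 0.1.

In Celsius: (1063.8 - 32) × 5/9 = 573.2222°C.

573.2°C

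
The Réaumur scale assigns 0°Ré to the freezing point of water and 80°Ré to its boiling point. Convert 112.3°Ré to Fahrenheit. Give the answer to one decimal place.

284.7°F

Linear interpolation between the fixed points: C = (112.3 - 0) × 100 / (80 - 0) = 140.3750°C.
Then 140.3750 × 1.8 + 32 = 284.7°F.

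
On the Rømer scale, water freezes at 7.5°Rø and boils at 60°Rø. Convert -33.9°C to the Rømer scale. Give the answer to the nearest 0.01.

Linearly onto the Rømer scale: 7.5 + (-33.9000 / 100) × (60 - 7.5) = -10.30°Rø.

-10.30°Rø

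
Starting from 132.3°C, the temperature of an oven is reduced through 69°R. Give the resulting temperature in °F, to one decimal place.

The 69°R change is an interval, so only the factor 5/9 applies: -69 × 5/9 = -38.3333°C.
Final Celsius temperature: 132.3000 - 38.3333 = 93.9667°C.
In Fahrenheit: 93.9667 × 1.8 + 32 = 201.1°F.

201.1°F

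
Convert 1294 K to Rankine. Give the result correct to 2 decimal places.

In Celsius: 1294 - 273.15 = 1020.8500°C.
In Rankine: 1020.8500 × 1.8 + 491.67 = 2329.20°R.

2329.20°R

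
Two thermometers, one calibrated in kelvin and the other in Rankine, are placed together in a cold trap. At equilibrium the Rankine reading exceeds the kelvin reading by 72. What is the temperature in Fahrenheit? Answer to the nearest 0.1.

Let x be the kelvin reading; then the Rankine reading is 1.8·x.
(1.8·x) - x = 72  ⇒  (0.8)·x = 72  ⇒  x = 90.0000 K.
In Celsius: 90 - 273.15 = -183.1500°C.
In Fahrenheit: -183.1500 × 1.8 + 32 = -297.7°F.

-297.7°F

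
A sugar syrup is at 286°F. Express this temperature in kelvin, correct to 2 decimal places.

In Celsius: (286 - 32) × 5/9 = 141.1111°C.
In kelvin: 141.1111 + 273.15 = 414.26 K.

414.26 K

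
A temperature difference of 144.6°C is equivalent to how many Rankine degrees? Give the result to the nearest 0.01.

Only the scale ratio 1.8 matters for a change in temperature.
144.6 × 1.8 = 260.28.

260.28°R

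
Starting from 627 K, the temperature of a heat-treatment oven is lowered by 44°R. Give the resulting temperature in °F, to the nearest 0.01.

624.93°F

Initial temperature in Celsius: 627 - 273.15 = 353.8500°C.
The 44°R change is an interval, so only the factor 5/9 applies: -44 × 5/9 = -24.4444°C.
Final Celsius temperature: 353.8500 - 24.4444 = 329.4056°C.
In Fahrenheit: 329.4056 × 1.8 + 32 = 624.93°F.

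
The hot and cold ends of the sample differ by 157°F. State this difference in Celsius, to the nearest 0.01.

87.22°C

An interval of 1°F corresponds to 5/9°C.
157 × 5/9 = 87.22.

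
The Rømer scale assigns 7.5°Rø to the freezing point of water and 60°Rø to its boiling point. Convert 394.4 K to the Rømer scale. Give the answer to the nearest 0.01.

First in Celsius: 394.4 - 273.15 = 121.2500°C.
Linearly onto the Rømer scale: 7.5 + (121.2500 / 100) × (60 - 7.5) = 71.16°Rø.

71.16°Rø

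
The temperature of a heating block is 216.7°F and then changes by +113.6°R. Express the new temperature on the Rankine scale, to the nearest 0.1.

Initial temperature in Celsius: (216.7 - 32) × 5/9 = 102.6111°C.
The 113.6°R change is an interval, so only the factor 5/9 applies: +113.6 × 5/9 = +63.1111°C.
Final Celsius temperature: 102.6111 + 63.1111 = 165.7222°C.
In Rankine: 165.7222 × 1.8 + 491.67 = 790.0°R.

790.0°R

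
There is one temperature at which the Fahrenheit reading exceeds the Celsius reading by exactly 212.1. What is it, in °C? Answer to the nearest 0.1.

Let C be the Celsius reading. The Fahrenheit reading is F = 1.8·C + 32.
Require F - C = 212.1: (0.8)·C + 32 = 212.1.
C = (212.1 - 32) / (0.8) = 225.1.

225.1°C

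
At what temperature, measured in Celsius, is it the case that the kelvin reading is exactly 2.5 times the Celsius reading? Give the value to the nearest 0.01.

Let C be the Celsius reading. The kelvin reading is K = 1·C + 273.15.
Require K = 2.5·C: 1·C + 273.15 = 2.5·C.
(-1.5)·C = -273.15  ⇒  C = 182.10.

182.10°C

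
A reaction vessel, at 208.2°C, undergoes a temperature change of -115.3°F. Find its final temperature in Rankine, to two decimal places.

751.13°R

The 115.3°F change is an interval, so only the factor 5/9 applies: -115.3 × 5/9 = -64.0556°C.
Final Celsius temperature: 208.2000 - 64.0556 = 144.1444°C.
In Rankine: 144.1444 × 1.8 + 491.67 = 751.13°R.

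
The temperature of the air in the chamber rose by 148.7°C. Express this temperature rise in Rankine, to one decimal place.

For a temperature interval the offset drops out; only the factor 1.8 applies.
148.7 × 1.8 = 267.7.

267.7°R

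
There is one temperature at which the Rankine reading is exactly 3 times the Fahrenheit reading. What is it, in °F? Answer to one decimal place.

229.8°F

Let F be the Fahrenheit reading. The Rankine reading is R = 1·F + 459.67.
Require R = 3·F: 1·F + 459.67 = 3·F.
(-2)·F = -459.67  ⇒  F = 229.8.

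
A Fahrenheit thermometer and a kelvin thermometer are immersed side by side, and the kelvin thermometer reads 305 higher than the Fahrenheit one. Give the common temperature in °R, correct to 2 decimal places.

Let x be the Fahrenheit reading; then the kelvin reading is 5/9·x + 255.372.
(5/9·x + 255.372) - x = 305  ⇒  (-4/9)·x = 49.6278  ⇒  x = -111.6625°F.
In Celsius: (-111.6625 - 32) × 5/9 = -79.8125°C.
In Rankine: -79.8125 × 1.8 + 491.67 = 348.01°R.

348.01°R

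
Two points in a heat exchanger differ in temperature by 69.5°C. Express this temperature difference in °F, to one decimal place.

125.1°F

Only the scale ratio 1.8 matters for a change in temperature.
69.5 × 1.8 = 125.1.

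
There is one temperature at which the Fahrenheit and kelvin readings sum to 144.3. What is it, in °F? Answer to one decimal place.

-71.4°F

Let F be the Fahrenheit reading. The kelvin reading is K = 5/9·F + 255.372.
Require F + K = 144.3: (14/9)·F + 255.372 = 144.3.
F = (144.3 - 255.372) / (14/9) = -71.4.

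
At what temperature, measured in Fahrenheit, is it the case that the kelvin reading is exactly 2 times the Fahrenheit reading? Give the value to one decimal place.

176.8°F

Let F be the Fahrenheit reading. The kelvin reading is K = 5/9·F + 255.372.
Require K = 2·F: 5/9·F + 255.372 = 2·F.
(-13/9)·F = -255.372  ⇒  F = 176.8.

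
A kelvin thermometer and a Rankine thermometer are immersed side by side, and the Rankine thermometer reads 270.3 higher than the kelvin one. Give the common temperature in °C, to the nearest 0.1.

64.7°C

Let x be the kelvin reading; then the Rankine reading is 1.8·x.
(1.8·x) - x = 270.3  ⇒  (0.8)·x = 270.3  ⇒  x = 337.8750 K.
In Celsius: 337.875 - 273.15 = 64.7°C.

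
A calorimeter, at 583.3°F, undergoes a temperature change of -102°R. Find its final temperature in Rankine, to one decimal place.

941.0°R

Initial temperature in Celsius: (583.3 - 32) × 5/9 = 306.2778°C.
The 102°R change is an interval, so only the factor 5/9 applies: -102 × 5/9 = -56.6667°C.
Final Celsius temperature: 306.2778 - 56.6667 = 249.6111°C.
In Rankine: 249.6111 × 1.8 + 491.67 = 941.0°R.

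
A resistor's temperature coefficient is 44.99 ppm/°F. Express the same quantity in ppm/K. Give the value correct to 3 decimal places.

80.982 ppm/K

Since only a temperature interval is involved, the additive offset between the scales drops out.
A change of 1 K is a change of 1.8°F, so per K the value is 44.99 × 1.8 = 80.982.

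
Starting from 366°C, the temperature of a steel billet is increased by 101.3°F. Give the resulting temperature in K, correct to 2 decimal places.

695.43 K

The 101.3°F change is an interval, so only the factor 5/9 applies: +101.3 × 5/9 = +56.2778°C.
Final Celsius temperature: 366.0000 + 56.2778 = 422.2778°C.
In kelvin: 422.2778 + 273.15 = 695.43 K.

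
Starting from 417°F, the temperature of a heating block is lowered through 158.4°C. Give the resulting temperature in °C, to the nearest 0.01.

Initial temperature in Celsius: (417 - 32) × 5/9 = 213.8889°C.
Final Celsius temperature: 213.8889 - 158.4000 = 55.4889°C.

55.49°C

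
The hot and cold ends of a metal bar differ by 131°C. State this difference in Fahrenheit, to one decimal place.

For a temperature interval the offset drops out; only the factor 1.8 applies.
131 × 1.8 = 235.8.

235.8°F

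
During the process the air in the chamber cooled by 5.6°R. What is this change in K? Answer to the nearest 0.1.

3.1 K

For a temperature interval the offset drops out; only the factor 5/9 applies.
5.6 × 5/9 = 3.1.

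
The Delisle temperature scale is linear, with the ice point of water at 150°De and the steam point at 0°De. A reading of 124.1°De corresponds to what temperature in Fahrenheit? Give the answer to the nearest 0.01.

Linear interpolation between the fixed points: C = (124.1 - 150) × 100 / (0 - 150) = 17.2667°C.
Then 17.2667 × 1.8 + 32 = 63.08°F.

63.08°F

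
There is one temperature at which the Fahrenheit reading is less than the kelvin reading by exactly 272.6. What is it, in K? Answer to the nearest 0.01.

Let K be the kelvin reading. The Fahrenheit reading is F = 1.8·K - 459.67.
Require F - K = -272.6: (0.8)·K - 459.67 = -272.6.
K = (-272.6 + 459.67) / (0.8) = 233.84.

233.84 K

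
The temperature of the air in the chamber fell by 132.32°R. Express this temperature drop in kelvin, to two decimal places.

Only the scale ratio 5/9 matters for a change in temperature.
132.32 × 5/9 = 73.51.

73.51 K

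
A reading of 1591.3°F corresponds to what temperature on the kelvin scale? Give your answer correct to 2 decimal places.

In Celsius: (1591.3 - 32) × 5/9 = 866.2778°C.
In kelvin: 866.2778 + 273.15 = 1139.43 K.

1139.43 K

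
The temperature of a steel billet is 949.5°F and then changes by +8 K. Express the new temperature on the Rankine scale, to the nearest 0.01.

1423.57°R

Initial temperature in Celsius: (949.5 - 32) × 5/9 = 509.7222°C.
The 8 K change is an interval; Kelvin and Celsius degrees are the same size, so ΔC = +8°C.
Final Celsius temperature: 509.7222 + 8.0000 = 517.7222°C.
In Rankine: 517.7222 × 1.8 + 491.67 = 1423.57°R.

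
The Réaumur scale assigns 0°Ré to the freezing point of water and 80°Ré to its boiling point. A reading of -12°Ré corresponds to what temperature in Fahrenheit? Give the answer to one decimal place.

Linear interpolation between the fixed points: C = (-12 - 0) × 100 / (80 - 0) = -15.0000°C.
Then -15.0000 × 1.8 + 32 = 5.0°F.

5.0°F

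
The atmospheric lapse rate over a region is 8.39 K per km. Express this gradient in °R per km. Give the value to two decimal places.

15.10 °R/km

The quantity depends on a temperature interval, so only the ratio of degree sizes applies; the offset between the scales is irrelevant.
A change of 1 K is a change of 1.8°R, so 8.39 × 1.8 = 15.10.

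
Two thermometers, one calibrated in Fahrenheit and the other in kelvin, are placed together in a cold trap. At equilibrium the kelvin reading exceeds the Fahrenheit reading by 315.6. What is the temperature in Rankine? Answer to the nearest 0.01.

Let x be the Fahrenheit reading; then the kelvin reading is 5/9·x + 255.372.
(5/9·x + 255.372) - x = 315.6  ⇒  (-4/9)·x = 60.2278  ⇒  x = -135.5125°F.
In Celsius: (-135.5125 - 32) × 5/9 = -93.0625°C.
In Rankine: -93.0625 × 1.8 + 491.67 = 324.16°R.

324.16°R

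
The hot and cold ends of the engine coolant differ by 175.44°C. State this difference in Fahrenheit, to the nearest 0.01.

315.79°F

Only the scale ratio 1.8 matters for a change in temperature.
175.44 × 1.8 = 315.79.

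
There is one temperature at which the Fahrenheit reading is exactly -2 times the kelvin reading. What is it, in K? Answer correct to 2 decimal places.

Let K be the kelvin reading. The Fahrenheit reading is F = 1.8·K - 459.67.
Require F = -2·K: 1.8·K - 459.67 = -2·K.
(3.8)·K = 459.67  ⇒  K = 120.97.

120.97 K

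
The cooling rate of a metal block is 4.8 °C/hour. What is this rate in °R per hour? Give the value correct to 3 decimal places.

8.640 °R/hour

The quantity depends on a temperature interval, so only the ratio of degree sizes applies; the offset between the scales is irrelevant.
A change of 1°C is a change of 1.8°R, so 4.8 × 1.8 = 8.640.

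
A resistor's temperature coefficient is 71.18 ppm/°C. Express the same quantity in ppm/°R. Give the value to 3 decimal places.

39.544 ppm/°R

The quantity depends on a temperature interval, so only the ratio of degree sizes applies; the offset between the scales is irrelevant.
A change of 1°R is a change of 5/9°C, so per °R the value is 71.18 × 5/9 = 39.544.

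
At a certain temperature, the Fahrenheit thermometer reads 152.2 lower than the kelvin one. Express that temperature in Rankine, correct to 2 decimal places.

Let x be the kelvin reading; then the Fahrenheit reading is 1.8·x - 459.67.
(1.8·x - 459.67) - x = -152.2  ⇒  (0.8)·x = 307.47  ⇒  x = 384.3375 K.
In Celsius: 384.3375 - 273.15 = 111.1875°C.
In Rankine: 111.1875 × 1.8 + 491.67 = 691.81°R.

691.81°R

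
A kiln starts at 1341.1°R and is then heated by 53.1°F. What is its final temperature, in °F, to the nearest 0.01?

Initial temperature in Celsius: (1341.1 - 491.67) × 5/9 = 471.9056°C.
The 53.1°F change is an interval, so only the factor 5/9 applies: +53.1 × 5/9 = +29.5000°C.
Final Celsius temperature: 471.9056 + 29.5000 = 501.4056°C.
In Fahrenheit: 501.4056 × 1.8 + 32 = 934.53°F.

934.53°F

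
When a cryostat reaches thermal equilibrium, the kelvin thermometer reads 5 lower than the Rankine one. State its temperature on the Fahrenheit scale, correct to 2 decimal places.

-448.42°F

Let x be the Rankine reading; then the kelvin reading is 5/9·x.
(5/9·x) - x = -5  ⇒  (-4/9)·x = -5  ⇒  x = 11.2500°R.
In Celsius: (11.25 - 491.67) × 5/9 = -266.9000°C.
In Fahrenheit: -266.9000 × 1.8 + 32 = -448.42°F.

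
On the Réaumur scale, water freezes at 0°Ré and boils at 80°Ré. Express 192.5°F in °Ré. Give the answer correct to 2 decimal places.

First in Celsius: (192.5 - 32) × 5/9 = 89.1667°C.
Linearly onto the Réaumur scale: 0 + (89.1667 / 100) × (80 - 0) = 71.33°Ré.

71.33°Ré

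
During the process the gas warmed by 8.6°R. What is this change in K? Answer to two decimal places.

For a temperature interval the offset drops out; only the factor 5/9 applies.
8.6 × 5/9 = 4.78.

4.78 K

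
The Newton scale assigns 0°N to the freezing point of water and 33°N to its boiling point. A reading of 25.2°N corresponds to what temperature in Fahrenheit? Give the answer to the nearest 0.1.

169.5°F

Linear interpolation between the fixed points: C = (25.2 - 0) × 100 / (33 - 0) = 76.3636°C.
Then 76.3636 × 1.8 + 32 = 169.5°F.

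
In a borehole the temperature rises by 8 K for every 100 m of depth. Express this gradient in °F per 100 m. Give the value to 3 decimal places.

The quantity depends on a temperature interval, so only the ratio of degree sizes applies; the offset between the scales is irrelevant.
A change of 1 K is a change of 1.8°F, so 8 × 1.8 = 14.400.

14.400 °F/100 m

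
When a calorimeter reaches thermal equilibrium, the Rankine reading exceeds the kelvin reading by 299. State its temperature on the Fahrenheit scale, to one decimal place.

213.1°F

Let x be the kelvin reading; then the Rankine reading is 1.8·x.
(1.8·x) - x = 299  ⇒  (0.8)·x = 299  ⇒  x = 373.7500 K.
In Celsius: 373.75 - 273.15 = 100.6000°C.
In Fahrenheit: 100.6000 × 1.8 + 32 = 213.1°F.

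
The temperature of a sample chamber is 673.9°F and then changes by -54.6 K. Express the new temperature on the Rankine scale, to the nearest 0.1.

Initial temperature in Celsius: (673.9 - 32) × 5/9 = 356.6111°C.
The 54.6 K change is an interval; Kelvin and Celsius degrees are the same size, so ΔC = -54.6°C.
Final Celsius temperature: 356.6111 - 54.6000 = 302.0111°C.
In Rankine: 302.0111 × 1.8 + 491.67 = 1035.3°R.

1035.3°R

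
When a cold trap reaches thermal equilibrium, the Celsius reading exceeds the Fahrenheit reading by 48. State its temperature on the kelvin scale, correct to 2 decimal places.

173.15 K

Let x be the Fahrenheit reading; then the Celsius reading is 5/9·x - 17.7778.
(5/9·x - 17.7778) - x = 48  ⇒  (-4/9)·x = 65.7778  ⇒  x = -148.0000°F.
In Celsius: (-148 - 32) × 5/9 = -100.0000°C.
In kelvin: -100.0000 + 273.15 = 173.15 K.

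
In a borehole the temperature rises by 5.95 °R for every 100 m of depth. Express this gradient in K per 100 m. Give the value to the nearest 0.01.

The quantity depends on a temperature interval, so only the ratio of degree sizes applies; the offset between the scales is irrelevant.
A change of 1°R is a change of 5/9 K, so 5.95 × 5/9 = 3.31.

3.31 K/100 m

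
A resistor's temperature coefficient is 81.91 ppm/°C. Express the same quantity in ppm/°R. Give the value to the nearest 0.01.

The quantity depends on a temperature interval, so only the ratio of degree sizes applies; the offset between the scales is irrelevant.
A change of 1°R is a change of 5/9°C, so per °R the value is 81.91 × 5/9 = 45.51.

45.51 ppm/°R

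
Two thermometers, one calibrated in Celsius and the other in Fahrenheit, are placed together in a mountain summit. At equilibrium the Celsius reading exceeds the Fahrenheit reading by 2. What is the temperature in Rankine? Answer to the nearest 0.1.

Let x be the Celsius reading; then the Fahrenheit reading is 1.8·x + 32.
(1.8·x + 32) - x = -2  ⇒  (0.8)·x = -34  ⇒  x = -42.5000°C.
In Rankine: -42.5000 × 1.8 + 491.67 = 415.2°R.

415.2°R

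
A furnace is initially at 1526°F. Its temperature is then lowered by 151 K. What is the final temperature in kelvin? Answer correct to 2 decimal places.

952.15 K

Initial temperature in Celsius: (1526 - 32) × 5/9 = 830.0000°C.
The 151 K change is an interval; Kelvin and Celsius degrees are the same size, so ΔC = -151°C.
Final Celsius temperature: 830.0000 - 151.0000 = 679.0000°C.
In kelvin: 679.0000 + 273.15 = 952.15 K.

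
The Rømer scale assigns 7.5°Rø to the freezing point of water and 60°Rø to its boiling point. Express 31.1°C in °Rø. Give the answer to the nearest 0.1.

Linearly onto the Rømer scale: 7.5 + (31.1000 / 100) × (60 - 7.5) = 23.8°Rø.

23.8°Rø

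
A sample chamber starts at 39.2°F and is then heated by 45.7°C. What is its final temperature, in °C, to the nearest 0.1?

49.7°C

Initial temperature in Celsius: (39.2 - 32) × 5/9 = 4.0000°C.
Final Celsius temperature: 4.0000 + 45.7000 = 49.7000°C.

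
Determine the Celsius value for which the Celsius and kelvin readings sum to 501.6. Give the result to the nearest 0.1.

Let C be the Celsius reading. The kelvin reading is K = 1·C + 273.15.
Require C + K = 501.6: (2)·C + 273.15 = 501.6.
C = (501.6 - 273.15) / (2) = 114.2.

114.2°C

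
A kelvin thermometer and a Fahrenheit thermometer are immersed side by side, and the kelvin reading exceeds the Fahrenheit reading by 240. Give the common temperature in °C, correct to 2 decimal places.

Let x be the kelvin reading; then the Fahrenheit reading is 1.8·x - 459.67.
(1.8·x - 459.67) - x = -240  ⇒  (0.8)·x = 219.67  ⇒  x = 274.5875 K.
In Celsius: 274.5875 - 273.15 = 1.44°C.

1.44°C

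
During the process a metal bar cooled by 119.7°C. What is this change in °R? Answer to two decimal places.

215.46°R

An interval of 1°C corresponds to 1.8°R.
119.7 × 1.8 = 215.46.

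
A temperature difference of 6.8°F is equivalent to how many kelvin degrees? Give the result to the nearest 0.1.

An interval of 1°F corresponds to 5/9 K.
6.8 × 5/9 = 3.8.

3.8 K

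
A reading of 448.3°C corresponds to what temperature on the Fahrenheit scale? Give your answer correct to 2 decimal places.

In Fahrenheit: 448.3000 × 1.8 + 32 = 838.94°F.

838.94°F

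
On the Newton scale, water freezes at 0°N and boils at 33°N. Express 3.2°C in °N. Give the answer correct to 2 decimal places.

1.06°N

Linearly onto the Newton scale: 0 + (3.2000 / 100) × (33 - 0) = 1.06°N.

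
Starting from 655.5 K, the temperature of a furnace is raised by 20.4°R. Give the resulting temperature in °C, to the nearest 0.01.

Initial temperature in Celsius: 655.5 - 273.15 = 382.3500°C.
The 20.4°R change is an interval, so only the factor 5/9 applies: +20.4 × 5/9 = +11.3333°C.
Final Celsius temperature: 382.3500 + 11.3333 = 393.6833°C.

393.68°C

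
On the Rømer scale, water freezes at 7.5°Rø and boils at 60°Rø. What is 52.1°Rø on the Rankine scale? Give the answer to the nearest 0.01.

644.58°R

Linear interpolation between the fixed points: C = (52.1 - 7.5) × 100 / (60 - 7.5) = 84.9524°C.
Then 84.9524 × 1.8 + 491.67 = 644.58°R.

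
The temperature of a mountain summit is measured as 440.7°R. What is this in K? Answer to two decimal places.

244.83 K

In Celsius: (440.7 - 491.67) × 5/9 = -28.3167°C.
In kelvin: -28.3167 + 273.15 = 244.83 K.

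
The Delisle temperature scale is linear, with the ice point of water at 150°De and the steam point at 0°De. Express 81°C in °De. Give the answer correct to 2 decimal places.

28.50°De

Linearly onto the Delisle scale: 150 + (81.0000 / 100) × (0 - 150) = 28.50°De.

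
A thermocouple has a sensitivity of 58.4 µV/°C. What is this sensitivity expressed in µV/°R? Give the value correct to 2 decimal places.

32.44 µV/°R

The quantity depends on a temperature interval, so only the ratio of degree sizes applies; the offset between the scales is irrelevant.
A change of 1°R is a change of 5/9°C, so per °R the value is 58.4 × 5/9 = 32.44.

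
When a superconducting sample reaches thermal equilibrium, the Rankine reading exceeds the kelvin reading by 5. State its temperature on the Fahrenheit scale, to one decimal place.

-448.4°F

Let x be the kelvin reading; then the Rankine reading is 1.8·x.
(1.8·x) - x = 5  ⇒  (0.8)·x = 5  ⇒  x = 6.2500 K.
In Celsius: 6.25 - 273.15 = -266.9000°C.
In Fahrenheit: -266.9000 × 1.8 + 32 = -448.4°F.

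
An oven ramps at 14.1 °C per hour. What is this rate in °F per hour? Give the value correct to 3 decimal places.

Since only a temperature interval is involved, the additive offset between the scales drops out.
A change of 1°C is a change of 1.8°F, so 14.1 × 1.8 = 25.380.

25.380 °F/hour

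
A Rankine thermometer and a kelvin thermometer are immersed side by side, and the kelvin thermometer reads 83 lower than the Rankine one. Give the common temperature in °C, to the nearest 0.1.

Let x be the Rankine reading; then the kelvin reading is 5/9·x.
(5/9·x) - x = -83  ⇒  (-4/9)·x = -83  ⇒  x = 186.7500°R.
In Celsius: (186.75 - 491.67) × 5/9 = -169.4°C.

-169.4°C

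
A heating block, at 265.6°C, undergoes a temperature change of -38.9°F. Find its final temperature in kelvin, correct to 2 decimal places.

The 38.9°F change is an interval, so only the factor 5/9 applies: -38.9 × 5/9 = -21.6111°C.
Final Celsius temperature: 265.6000 - 21.6111 = 243.9889°C.
In kelvin: 243.9889 + 273.15 = 517.14 K.

517.14 K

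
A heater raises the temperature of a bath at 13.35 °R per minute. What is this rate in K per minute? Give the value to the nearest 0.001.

7.417 K/minute

Since only a temperature interval is involved, the additive offset between the scales drops out.
A change of 1°R is a change of 5/9 K, so 13.35 × 5/9 = 7.417.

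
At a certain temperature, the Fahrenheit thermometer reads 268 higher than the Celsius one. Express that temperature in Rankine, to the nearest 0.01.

Let x be the Celsius reading; then the Fahrenheit reading is 1.8·x + 32.
(1.8·x + 32) - x = 268  ⇒  (0.8)·x = 236  ⇒  x = 295.0000°C.
In Rankine: 295.0000 × 1.8 + 491.67 = 1022.67°R.

1022.67°R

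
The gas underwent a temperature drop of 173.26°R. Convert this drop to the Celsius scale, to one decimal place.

For a temperature interval the offset drops out; only the factor 5/9 applies.
173.26 × 5/9 = 96.3.

96.3°C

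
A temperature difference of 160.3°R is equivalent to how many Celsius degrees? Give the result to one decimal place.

89.1°C

For a temperature interval the offset drops out; only the factor 5/9 applies.
160.3 × 5/9 = 89.1.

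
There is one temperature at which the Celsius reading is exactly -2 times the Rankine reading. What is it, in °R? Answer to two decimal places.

Let R be the Rankine reading. The Celsius reading is C = 5/9·R - 273.15.
Require C = -2·R: 5/9·R - 273.15 = -2·R.
(23/9)·R = 273.15  ⇒  R = 106.88.

106.88°R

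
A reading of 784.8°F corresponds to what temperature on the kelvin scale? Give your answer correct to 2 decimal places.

691.37 K

In Celsius: (784.8 - 32) × 5/9 = 418.2222°C.
In kelvin: 418.2222 + 273.15 = 691.37 K.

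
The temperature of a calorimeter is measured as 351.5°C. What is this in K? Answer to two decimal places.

In kelvin: 351.5000 + 273.15 = 624.65 K.

624.65 K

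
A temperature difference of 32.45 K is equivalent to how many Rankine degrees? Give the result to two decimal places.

58.41°R

Only the scale ratio 1.8 matters for a change in temperature.
32.45 × 1.8 = 58.41.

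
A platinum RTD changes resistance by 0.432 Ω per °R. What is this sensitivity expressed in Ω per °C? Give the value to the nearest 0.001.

0.778 Ω per °C

The quantity depends on a temperature interval, so only the ratio of degree sizes applies; the offset between the scales is irrelevant.
A change of 1°C is a change of 1.8°R, so per °C the value is 0.432 × 1.8 = 0.778.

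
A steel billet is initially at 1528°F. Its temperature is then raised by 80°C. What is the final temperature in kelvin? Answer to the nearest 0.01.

Initial temperature in Celsius: (1528 - 32) × 5/9 = 831.1111°C.
Final Celsius temperature: 831.1111 + 80.0000 = 911.1111°C.
In kelvin: 911.1111 + 273.15 = 1184.26 K.

1184.26 K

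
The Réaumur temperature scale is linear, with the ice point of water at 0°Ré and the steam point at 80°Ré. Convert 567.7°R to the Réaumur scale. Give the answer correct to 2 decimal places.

33.79°Ré

First in Celsius: (567.7 - 491.67) × 5/9 = 42.2389°C.
Linearly onto the Réaumur scale: 0 + (42.2389 / 100) × (80 - 0) = 33.79°Ré.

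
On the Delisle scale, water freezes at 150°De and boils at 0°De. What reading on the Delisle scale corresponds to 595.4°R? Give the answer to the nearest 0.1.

First in Celsius: (595.4 - 491.67) × 5/9 = 57.6278°C.
Linearly onto the Delisle scale: 150 + (57.6278 / 100) × (0 - 150) = 63.6°De.

63.6°De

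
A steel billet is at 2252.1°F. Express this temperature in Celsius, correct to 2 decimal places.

1233.39°C

In Celsius: (2252.1 - 32) × 5/9 = 1233.3889°C.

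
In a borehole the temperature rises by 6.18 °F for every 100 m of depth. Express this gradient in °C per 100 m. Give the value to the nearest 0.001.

Since only a temperature interval is involved, the additive offset between the scales drops out.
A change of 1°F is a change of 5/9°C, so 6.18 × 5/9 = 3.433.

3.433 °C/100 m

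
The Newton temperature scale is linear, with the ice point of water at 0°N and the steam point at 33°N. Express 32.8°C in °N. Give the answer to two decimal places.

Linearly onto the Newton scale: 0 + (32.8000 / 100) × (33 - 0) = 10.82°N.

10.82°N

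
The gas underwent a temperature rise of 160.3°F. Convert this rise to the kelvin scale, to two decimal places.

For a temperature interval the offset drops out; only the factor 5/9 applies.
160.3 × 5/9 = 89.06.

89.06 K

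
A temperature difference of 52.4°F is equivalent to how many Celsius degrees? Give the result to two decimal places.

An interval of 1°F corresponds to 5/9°C.
52.4 × 5/9 = 29.11.

29.11°C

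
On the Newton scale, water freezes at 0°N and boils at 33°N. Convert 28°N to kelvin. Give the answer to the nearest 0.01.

358.00 K

Linear interpolation between the fixed points: C = (28 - 0) × 100 / (33 - 0) = 84.8485°C.
Then 84.8485 + 273.15 = 358.00 K.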